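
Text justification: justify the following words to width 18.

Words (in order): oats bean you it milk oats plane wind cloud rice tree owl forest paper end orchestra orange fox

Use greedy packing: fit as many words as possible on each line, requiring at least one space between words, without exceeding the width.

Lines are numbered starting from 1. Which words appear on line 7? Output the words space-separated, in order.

Line 1: ['oats', 'bean', 'you', 'it'] (min_width=16, slack=2)
Line 2: ['milk', 'oats', 'plane'] (min_width=15, slack=3)
Line 3: ['wind', 'cloud', 'rice'] (min_width=15, slack=3)
Line 4: ['tree', 'owl', 'forest'] (min_width=15, slack=3)
Line 5: ['paper', 'end'] (min_width=9, slack=9)
Line 6: ['orchestra', 'orange'] (min_width=16, slack=2)
Line 7: ['fox'] (min_width=3, slack=15)

Answer: fox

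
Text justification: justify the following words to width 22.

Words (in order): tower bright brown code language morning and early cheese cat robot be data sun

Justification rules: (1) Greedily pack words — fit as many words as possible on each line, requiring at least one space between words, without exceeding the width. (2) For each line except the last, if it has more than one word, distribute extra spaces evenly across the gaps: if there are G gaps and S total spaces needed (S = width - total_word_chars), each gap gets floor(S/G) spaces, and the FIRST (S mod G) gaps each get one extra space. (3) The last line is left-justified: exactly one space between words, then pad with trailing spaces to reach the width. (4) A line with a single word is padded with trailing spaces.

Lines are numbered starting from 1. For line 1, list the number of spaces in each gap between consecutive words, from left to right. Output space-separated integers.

Line 1: ['tower', 'bright', 'brown'] (min_width=18, slack=4)
Line 2: ['code', 'language', 'morning'] (min_width=21, slack=1)
Line 3: ['and', 'early', 'cheese', 'cat'] (min_width=20, slack=2)
Line 4: ['robot', 'be', 'data', 'sun'] (min_width=17, slack=5)

Answer: 3 3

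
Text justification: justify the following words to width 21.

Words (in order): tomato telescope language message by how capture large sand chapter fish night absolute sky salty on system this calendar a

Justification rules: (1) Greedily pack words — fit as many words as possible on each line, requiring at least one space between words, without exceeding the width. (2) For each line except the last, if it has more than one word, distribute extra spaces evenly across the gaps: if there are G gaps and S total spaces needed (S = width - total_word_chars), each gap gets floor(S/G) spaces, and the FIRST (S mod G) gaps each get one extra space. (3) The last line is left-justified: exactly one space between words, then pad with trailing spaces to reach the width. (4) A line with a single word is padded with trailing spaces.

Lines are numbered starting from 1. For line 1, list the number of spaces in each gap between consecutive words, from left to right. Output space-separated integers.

Line 1: ['tomato', 'telescope'] (min_width=16, slack=5)
Line 2: ['language', 'message', 'by'] (min_width=19, slack=2)
Line 3: ['how', 'capture', 'large'] (min_width=17, slack=4)
Line 4: ['sand', 'chapter', 'fish'] (min_width=17, slack=4)
Line 5: ['night', 'absolute', 'sky'] (min_width=18, slack=3)
Line 6: ['salty', 'on', 'system', 'this'] (min_width=20, slack=1)
Line 7: ['calendar', 'a'] (min_width=10, slack=11)

Answer: 6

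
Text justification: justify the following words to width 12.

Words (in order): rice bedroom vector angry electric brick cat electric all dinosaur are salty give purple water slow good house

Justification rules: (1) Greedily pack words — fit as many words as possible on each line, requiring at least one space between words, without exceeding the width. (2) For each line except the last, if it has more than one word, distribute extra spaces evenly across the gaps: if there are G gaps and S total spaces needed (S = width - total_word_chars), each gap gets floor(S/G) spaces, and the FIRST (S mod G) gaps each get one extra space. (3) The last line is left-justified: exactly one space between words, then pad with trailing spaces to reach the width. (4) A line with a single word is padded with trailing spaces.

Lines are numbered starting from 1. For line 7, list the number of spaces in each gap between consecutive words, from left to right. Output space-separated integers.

Line 1: ['rice', 'bedroom'] (min_width=12, slack=0)
Line 2: ['vector', 'angry'] (min_width=12, slack=0)
Line 3: ['electric'] (min_width=8, slack=4)
Line 4: ['brick', 'cat'] (min_width=9, slack=3)
Line 5: ['electric', 'all'] (min_width=12, slack=0)
Line 6: ['dinosaur', 'are'] (min_width=12, slack=0)
Line 7: ['salty', 'give'] (min_width=10, slack=2)
Line 8: ['purple', 'water'] (min_width=12, slack=0)
Line 9: ['slow', 'good'] (min_width=9, slack=3)
Line 10: ['house'] (min_width=5, slack=7)

Answer: 3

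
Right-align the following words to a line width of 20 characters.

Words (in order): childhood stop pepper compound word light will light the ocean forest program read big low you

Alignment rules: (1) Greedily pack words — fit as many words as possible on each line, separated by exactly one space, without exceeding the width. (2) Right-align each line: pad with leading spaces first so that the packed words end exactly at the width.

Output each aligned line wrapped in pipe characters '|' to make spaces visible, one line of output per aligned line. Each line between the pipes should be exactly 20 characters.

Answer: |      childhood stop|
|pepper compound word|
|light will light the|
|ocean forest program|
|    read big low you|

Derivation:
Line 1: ['childhood', 'stop'] (min_width=14, slack=6)
Line 2: ['pepper', 'compound', 'word'] (min_width=20, slack=0)
Line 3: ['light', 'will', 'light', 'the'] (min_width=20, slack=0)
Line 4: ['ocean', 'forest', 'program'] (min_width=20, slack=0)
Line 5: ['read', 'big', 'low', 'you'] (min_width=16, slack=4)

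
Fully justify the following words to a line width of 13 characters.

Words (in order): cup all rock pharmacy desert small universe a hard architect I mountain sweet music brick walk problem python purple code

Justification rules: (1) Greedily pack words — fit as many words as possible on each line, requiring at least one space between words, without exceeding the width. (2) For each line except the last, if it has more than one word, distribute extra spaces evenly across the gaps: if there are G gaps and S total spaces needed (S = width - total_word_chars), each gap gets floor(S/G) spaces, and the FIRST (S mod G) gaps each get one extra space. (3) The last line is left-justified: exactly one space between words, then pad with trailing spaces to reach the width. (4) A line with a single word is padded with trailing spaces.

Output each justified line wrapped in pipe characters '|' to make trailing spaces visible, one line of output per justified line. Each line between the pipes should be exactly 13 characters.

Line 1: ['cup', 'all', 'rock'] (min_width=12, slack=1)
Line 2: ['pharmacy'] (min_width=8, slack=5)
Line 3: ['desert', 'small'] (min_width=12, slack=1)
Line 4: ['universe', 'a'] (min_width=10, slack=3)
Line 5: ['hard'] (min_width=4, slack=9)
Line 6: ['architect', 'I'] (min_width=11, slack=2)
Line 7: ['mountain'] (min_width=8, slack=5)
Line 8: ['sweet', 'music'] (min_width=11, slack=2)
Line 9: ['brick', 'walk'] (min_width=10, slack=3)
Line 10: ['problem'] (min_width=7, slack=6)
Line 11: ['python', 'purple'] (min_width=13, slack=0)
Line 12: ['code'] (min_width=4, slack=9)

Answer: |cup  all rock|
|pharmacy     |
|desert  small|
|universe    a|
|hard         |
|architect   I|
|mountain     |
|sweet   music|
|brick    walk|
|problem      |
|python purple|
|code         |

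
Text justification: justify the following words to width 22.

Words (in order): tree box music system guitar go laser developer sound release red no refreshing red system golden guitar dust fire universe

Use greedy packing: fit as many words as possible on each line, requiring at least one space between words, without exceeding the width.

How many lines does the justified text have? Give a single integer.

Line 1: ['tree', 'box', 'music', 'system'] (min_width=21, slack=1)
Line 2: ['guitar', 'go', 'laser'] (min_width=15, slack=7)
Line 3: ['developer', 'sound'] (min_width=15, slack=7)
Line 4: ['release', 'red', 'no'] (min_width=14, slack=8)
Line 5: ['refreshing', 'red', 'system'] (min_width=21, slack=1)
Line 6: ['golden', 'guitar', 'dust'] (min_width=18, slack=4)
Line 7: ['fire', 'universe'] (min_width=13, slack=9)
Total lines: 7

Answer: 7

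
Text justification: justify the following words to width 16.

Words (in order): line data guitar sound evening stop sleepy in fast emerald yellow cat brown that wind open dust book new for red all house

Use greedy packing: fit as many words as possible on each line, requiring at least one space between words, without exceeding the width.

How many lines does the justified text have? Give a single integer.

Line 1: ['line', 'data', 'guitar'] (min_width=16, slack=0)
Line 2: ['sound', 'evening'] (min_width=13, slack=3)
Line 3: ['stop', 'sleepy', 'in'] (min_width=14, slack=2)
Line 4: ['fast', 'emerald'] (min_width=12, slack=4)
Line 5: ['yellow', 'cat', 'brown'] (min_width=16, slack=0)
Line 6: ['that', 'wind', 'open'] (min_width=14, slack=2)
Line 7: ['dust', 'book', 'new'] (min_width=13, slack=3)
Line 8: ['for', 'red', 'all'] (min_width=11, slack=5)
Line 9: ['house'] (min_width=5, slack=11)
Total lines: 9

Answer: 9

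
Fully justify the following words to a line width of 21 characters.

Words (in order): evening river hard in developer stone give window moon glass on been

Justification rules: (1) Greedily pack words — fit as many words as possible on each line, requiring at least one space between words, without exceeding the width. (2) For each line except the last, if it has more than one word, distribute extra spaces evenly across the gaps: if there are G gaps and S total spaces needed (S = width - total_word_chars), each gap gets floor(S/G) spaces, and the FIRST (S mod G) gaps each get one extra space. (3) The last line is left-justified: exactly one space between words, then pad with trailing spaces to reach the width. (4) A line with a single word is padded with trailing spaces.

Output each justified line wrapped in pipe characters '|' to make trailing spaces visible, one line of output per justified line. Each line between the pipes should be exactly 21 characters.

Answer: |evening river hard in|
|developer  stone give|
|window  moon glass on|
|been                 |

Derivation:
Line 1: ['evening', 'river', 'hard', 'in'] (min_width=21, slack=0)
Line 2: ['developer', 'stone', 'give'] (min_width=20, slack=1)
Line 3: ['window', 'moon', 'glass', 'on'] (min_width=20, slack=1)
Line 4: ['been'] (min_width=4, slack=17)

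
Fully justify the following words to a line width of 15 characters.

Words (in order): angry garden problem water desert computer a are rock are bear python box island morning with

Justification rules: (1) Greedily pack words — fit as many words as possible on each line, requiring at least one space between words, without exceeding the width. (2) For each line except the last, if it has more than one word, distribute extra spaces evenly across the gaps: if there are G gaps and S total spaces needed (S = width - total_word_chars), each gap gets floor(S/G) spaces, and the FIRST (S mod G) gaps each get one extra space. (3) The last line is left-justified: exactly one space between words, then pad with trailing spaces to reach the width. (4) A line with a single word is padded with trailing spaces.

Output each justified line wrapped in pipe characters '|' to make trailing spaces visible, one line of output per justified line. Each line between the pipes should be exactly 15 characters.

Answer: |angry    garden|
|problem   water|
|desert computer|
|a  are rock are|
|bear python box|
|island  morning|
|with           |

Derivation:
Line 1: ['angry', 'garden'] (min_width=12, slack=3)
Line 2: ['problem', 'water'] (min_width=13, slack=2)
Line 3: ['desert', 'computer'] (min_width=15, slack=0)
Line 4: ['a', 'are', 'rock', 'are'] (min_width=14, slack=1)
Line 5: ['bear', 'python', 'box'] (min_width=15, slack=0)
Line 6: ['island', 'morning'] (min_width=14, slack=1)
Line 7: ['with'] (min_width=4, slack=11)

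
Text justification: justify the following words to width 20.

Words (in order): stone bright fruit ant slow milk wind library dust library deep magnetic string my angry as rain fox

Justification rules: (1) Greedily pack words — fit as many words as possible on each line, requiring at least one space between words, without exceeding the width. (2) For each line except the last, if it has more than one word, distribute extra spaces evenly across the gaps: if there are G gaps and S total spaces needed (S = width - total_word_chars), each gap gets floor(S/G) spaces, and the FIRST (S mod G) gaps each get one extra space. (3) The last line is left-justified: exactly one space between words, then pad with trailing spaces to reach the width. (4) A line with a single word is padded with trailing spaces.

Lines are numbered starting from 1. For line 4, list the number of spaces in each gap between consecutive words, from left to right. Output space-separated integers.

Answer: 1 1

Derivation:
Line 1: ['stone', 'bright', 'fruit'] (min_width=18, slack=2)
Line 2: ['ant', 'slow', 'milk', 'wind'] (min_width=18, slack=2)
Line 3: ['library', 'dust', 'library'] (min_width=20, slack=0)
Line 4: ['deep', 'magnetic', 'string'] (min_width=20, slack=0)
Line 5: ['my', 'angry', 'as', 'rain', 'fox'] (min_width=20, slack=0)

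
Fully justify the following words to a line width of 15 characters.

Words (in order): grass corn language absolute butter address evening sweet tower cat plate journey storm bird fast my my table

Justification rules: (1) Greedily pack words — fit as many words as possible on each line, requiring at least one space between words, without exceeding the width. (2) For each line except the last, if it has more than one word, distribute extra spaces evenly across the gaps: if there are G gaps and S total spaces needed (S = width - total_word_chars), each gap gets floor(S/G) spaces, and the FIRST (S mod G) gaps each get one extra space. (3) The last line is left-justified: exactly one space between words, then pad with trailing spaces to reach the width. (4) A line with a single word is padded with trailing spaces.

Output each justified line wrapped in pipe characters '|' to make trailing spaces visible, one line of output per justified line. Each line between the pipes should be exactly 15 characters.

Answer: |grass      corn|
|language       |
|absolute butter|
|address evening|
|sweet tower cat|
|plate   journey|
|storm bird fast|
|my my table    |

Derivation:
Line 1: ['grass', 'corn'] (min_width=10, slack=5)
Line 2: ['language'] (min_width=8, slack=7)
Line 3: ['absolute', 'butter'] (min_width=15, slack=0)
Line 4: ['address', 'evening'] (min_width=15, slack=0)
Line 5: ['sweet', 'tower', 'cat'] (min_width=15, slack=0)
Line 6: ['plate', 'journey'] (min_width=13, slack=2)
Line 7: ['storm', 'bird', 'fast'] (min_width=15, slack=0)
Line 8: ['my', 'my', 'table'] (min_width=11, slack=4)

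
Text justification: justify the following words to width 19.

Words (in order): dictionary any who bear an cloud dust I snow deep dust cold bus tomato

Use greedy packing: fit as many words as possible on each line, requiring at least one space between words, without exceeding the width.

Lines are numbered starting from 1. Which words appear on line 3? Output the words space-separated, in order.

Line 1: ['dictionary', 'any', 'who'] (min_width=18, slack=1)
Line 2: ['bear', 'an', 'cloud', 'dust'] (min_width=18, slack=1)
Line 3: ['I', 'snow', 'deep', 'dust'] (min_width=16, slack=3)
Line 4: ['cold', 'bus', 'tomato'] (min_width=15, slack=4)

Answer: I snow deep dust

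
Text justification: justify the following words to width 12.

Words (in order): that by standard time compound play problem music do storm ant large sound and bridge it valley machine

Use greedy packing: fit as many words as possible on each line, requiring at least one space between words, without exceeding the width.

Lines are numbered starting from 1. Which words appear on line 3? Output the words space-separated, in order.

Line 1: ['that', 'by'] (min_width=7, slack=5)
Line 2: ['standard'] (min_width=8, slack=4)
Line 3: ['time'] (min_width=4, slack=8)
Line 4: ['compound'] (min_width=8, slack=4)
Line 5: ['play', 'problem'] (min_width=12, slack=0)
Line 6: ['music', 'do'] (min_width=8, slack=4)
Line 7: ['storm', 'ant'] (min_width=9, slack=3)
Line 8: ['large', 'sound'] (min_width=11, slack=1)
Line 9: ['and', 'bridge'] (min_width=10, slack=2)
Line 10: ['it', 'valley'] (min_width=9, slack=3)
Line 11: ['machine'] (min_width=7, slack=5)

Answer: time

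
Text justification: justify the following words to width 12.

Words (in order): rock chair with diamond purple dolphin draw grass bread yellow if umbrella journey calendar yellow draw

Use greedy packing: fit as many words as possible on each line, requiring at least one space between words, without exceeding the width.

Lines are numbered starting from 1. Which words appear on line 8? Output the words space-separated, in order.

Answer: journey

Derivation:
Line 1: ['rock', 'chair'] (min_width=10, slack=2)
Line 2: ['with', 'diamond'] (min_width=12, slack=0)
Line 3: ['purple'] (min_width=6, slack=6)
Line 4: ['dolphin', 'draw'] (min_width=12, slack=0)
Line 5: ['grass', 'bread'] (min_width=11, slack=1)
Line 6: ['yellow', 'if'] (min_width=9, slack=3)
Line 7: ['umbrella'] (min_width=8, slack=4)
Line 8: ['journey'] (min_width=7, slack=5)
Line 9: ['calendar'] (min_width=8, slack=4)
Line 10: ['yellow', 'draw'] (min_width=11, slack=1)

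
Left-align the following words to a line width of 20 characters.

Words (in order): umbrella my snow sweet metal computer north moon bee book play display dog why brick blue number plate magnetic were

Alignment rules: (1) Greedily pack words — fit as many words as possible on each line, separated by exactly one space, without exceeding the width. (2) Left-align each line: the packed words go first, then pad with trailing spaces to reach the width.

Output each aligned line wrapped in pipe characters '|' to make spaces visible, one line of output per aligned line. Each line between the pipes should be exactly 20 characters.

Answer: |umbrella my snow    |
|sweet metal computer|
|north moon bee book |
|play display dog why|
|brick blue number   |
|plate magnetic were |

Derivation:
Line 1: ['umbrella', 'my', 'snow'] (min_width=16, slack=4)
Line 2: ['sweet', 'metal', 'computer'] (min_width=20, slack=0)
Line 3: ['north', 'moon', 'bee', 'book'] (min_width=19, slack=1)
Line 4: ['play', 'display', 'dog', 'why'] (min_width=20, slack=0)
Line 5: ['brick', 'blue', 'number'] (min_width=17, slack=3)
Line 6: ['plate', 'magnetic', 'were'] (min_width=19, slack=1)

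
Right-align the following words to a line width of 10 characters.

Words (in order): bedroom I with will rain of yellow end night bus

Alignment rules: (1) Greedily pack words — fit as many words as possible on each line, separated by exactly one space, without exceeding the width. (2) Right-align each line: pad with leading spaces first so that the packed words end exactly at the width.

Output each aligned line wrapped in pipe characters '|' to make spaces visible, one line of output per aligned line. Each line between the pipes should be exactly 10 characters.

Line 1: ['bedroom', 'I'] (min_width=9, slack=1)
Line 2: ['with', 'will'] (min_width=9, slack=1)
Line 3: ['rain', 'of'] (min_width=7, slack=3)
Line 4: ['yellow', 'end'] (min_width=10, slack=0)
Line 5: ['night', 'bus'] (min_width=9, slack=1)

Answer: | bedroom I|
| with will|
|   rain of|
|yellow end|
| night bus|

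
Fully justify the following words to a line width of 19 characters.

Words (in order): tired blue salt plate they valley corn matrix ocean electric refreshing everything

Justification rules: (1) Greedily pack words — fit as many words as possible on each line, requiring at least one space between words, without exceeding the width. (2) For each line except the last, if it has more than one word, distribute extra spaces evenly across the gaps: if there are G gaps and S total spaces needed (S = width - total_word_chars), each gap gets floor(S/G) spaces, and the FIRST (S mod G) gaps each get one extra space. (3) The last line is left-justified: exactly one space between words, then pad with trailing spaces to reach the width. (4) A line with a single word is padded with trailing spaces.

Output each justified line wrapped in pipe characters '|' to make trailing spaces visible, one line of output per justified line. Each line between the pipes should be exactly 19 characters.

Line 1: ['tired', 'blue', 'salt'] (min_width=15, slack=4)
Line 2: ['plate', 'they', 'valley'] (min_width=17, slack=2)
Line 3: ['corn', 'matrix', 'ocean'] (min_width=17, slack=2)
Line 4: ['electric', 'refreshing'] (min_width=19, slack=0)
Line 5: ['everything'] (min_width=10, slack=9)

Answer: |tired   blue   salt|
|plate  they  valley|
|corn  matrix  ocean|
|electric refreshing|
|everything         |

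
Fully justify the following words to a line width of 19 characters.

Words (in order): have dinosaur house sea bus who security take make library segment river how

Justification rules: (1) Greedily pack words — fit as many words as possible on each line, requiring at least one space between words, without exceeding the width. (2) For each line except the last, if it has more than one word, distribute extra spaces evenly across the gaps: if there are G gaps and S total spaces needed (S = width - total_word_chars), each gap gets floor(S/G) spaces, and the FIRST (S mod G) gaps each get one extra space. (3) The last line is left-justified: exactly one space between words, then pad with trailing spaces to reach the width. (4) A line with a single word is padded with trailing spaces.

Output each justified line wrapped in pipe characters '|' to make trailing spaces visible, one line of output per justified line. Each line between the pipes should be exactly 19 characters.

Answer: |have dinosaur house|
|sea     bus     who|
|security  take make|
|library     segment|
|river how          |

Derivation:
Line 1: ['have', 'dinosaur', 'house'] (min_width=19, slack=0)
Line 2: ['sea', 'bus', 'who'] (min_width=11, slack=8)
Line 3: ['security', 'take', 'make'] (min_width=18, slack=1)
Line 4: ['library', 'segment'] (min_width=15, slack=4)
Line 5: ['river', 'how'] (min_width=9, slack=10)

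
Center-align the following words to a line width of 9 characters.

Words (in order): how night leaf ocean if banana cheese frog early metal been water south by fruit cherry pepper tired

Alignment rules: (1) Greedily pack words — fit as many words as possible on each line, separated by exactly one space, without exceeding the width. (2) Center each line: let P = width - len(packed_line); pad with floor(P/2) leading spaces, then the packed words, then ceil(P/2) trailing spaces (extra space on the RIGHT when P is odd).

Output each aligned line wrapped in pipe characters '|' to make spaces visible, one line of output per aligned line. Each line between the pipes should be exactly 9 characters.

Answer: |how night|
|  leaf   |
|ocean if |
| banana  |
| cheese  |
|  frog   |
|  early  |
|  metal  |
|  been   |
|  water  |
|south by |
|  fruit  |
| cherry  |
| pepper  |
|  tired  |

Derivation:
Line 1: ['how', 'night'] (min_width=9, slack=0)
Line 2: ['leaf'] (min_width=4, slack=5)
Line 3: ['ocean', 'if'] (min_width=8, slack=1)
Line 4: ['banana'] (min_width=6, slack=3)
Line 5: ['cheese'] (min_width=6, slack=3)
Line 6: ['frog'] (min_width=4, slack=5)
Line 7: ['early'] (min_width=5, slack=4)
Line 8: ['metal'] (min_width=5, slack=4)
Line 9: ['been'] (min_width=4, slack=5)
Line 10: ['water'] (min_width=5, slack=4)
Line 11: ['south', 'by'] (min_width=8, slack=1)
Line 12: ['fruit'] (min_width=5, slack=4)
Line 13: ['cherry'] (min_width=6, slack=3)
Line 14: ['pepper'] (min_width=6, slack=3)
Line 15: ['tired'] (min_width=5, slack=4)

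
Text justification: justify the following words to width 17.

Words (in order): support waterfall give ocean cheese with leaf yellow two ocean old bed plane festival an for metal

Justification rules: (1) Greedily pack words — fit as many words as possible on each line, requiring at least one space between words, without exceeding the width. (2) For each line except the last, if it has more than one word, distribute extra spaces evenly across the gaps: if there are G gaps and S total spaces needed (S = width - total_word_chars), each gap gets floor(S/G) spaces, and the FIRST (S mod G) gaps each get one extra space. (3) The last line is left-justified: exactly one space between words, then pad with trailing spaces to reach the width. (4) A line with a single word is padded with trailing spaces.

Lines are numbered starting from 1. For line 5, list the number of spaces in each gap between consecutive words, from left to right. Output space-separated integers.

Answer: 1 1

Derivation:
Line 1: ['support', 'waterfall'] (min_width=17, slack=0)
Line 2: ['give', 'ocean', 'cheese'] (min_width=17, slack=0)
Line 3: ['with', 'leaf', 'yellow'] (min_width=16, slack=1)
Line 4: ['two', 'ocean', 'old', 'bed'] (min_width=17, slack=0)
Line 5: ['plane', 'festival', 'an'] (min_width=17, slack=0)
Line 6: ['for', 'metal'] (min_width=9, slack=8)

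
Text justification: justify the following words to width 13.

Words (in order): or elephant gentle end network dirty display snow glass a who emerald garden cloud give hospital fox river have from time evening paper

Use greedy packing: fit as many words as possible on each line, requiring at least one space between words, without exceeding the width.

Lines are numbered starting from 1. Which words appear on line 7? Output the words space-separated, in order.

Answer: garden cloud

Derivation:
Line 1: ['or', 'elephant'] (min_width=11, slack=2)
Line 2: ['gentle', 'end'] (min_width=10, slack=3)
Line 3: ['network', 'dirty'] (min_width=13, slack=0)
Line 4: ['display', 'snow'] (min_width=12, slack=1)
Line 5: ['glass', 'a', 'who'] (min_width=11, slack=2)
Line 6: ['emerald'] (min_width=7, slack=6)
Line 7: ['garden', 'cloud'] (min_width=12, slack=1)
Line 8: ['give', 'hospital'] (min_width=13, slack=0)
Line 9: ['fox', 'river'] (min_width=9, slack=4)
Line 10: ['have', 'from'] (min_width=9, slack=4)
Line 11: ['time', 'evening'] (min_width=12, slack=1)
Line 12: ['paper'] (min_width=5, slack=8)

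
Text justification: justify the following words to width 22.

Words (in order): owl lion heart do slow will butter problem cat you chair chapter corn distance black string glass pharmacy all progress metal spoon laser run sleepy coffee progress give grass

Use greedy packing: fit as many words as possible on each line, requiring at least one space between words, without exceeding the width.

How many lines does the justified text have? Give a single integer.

Answer: 9

Derivation:
Line 1: ['owl', 'lion', 'heart', 'do', 'slow'] (min_width=22, slack=0)
Line 2: ['will', 'butter', 'problem'] (min_width=19, slack=3)
Line 3: ['cat', 'you', 'chair', 'chapter'] (min_width=21, slack=1)
Line 4: ['corn', 'distance', 'black'] (min_width=19, slack=3)
Line 5: ['string', 'glass', 'pharmacy'] (min_width=21, slack=1)
Line 6: ['all', 'progress', 'metal'] (min_width=18, slack=4)
Line 7: ['spoon', 'laser', 'run', 'sleepy'] (min_width=22, slack=0)
Line 8: ['coffee', 'progress', 'give'] (min_width=20, slack=2)
Line 9: ['grass'] (min_width=5, slack=17)
Total lines: 9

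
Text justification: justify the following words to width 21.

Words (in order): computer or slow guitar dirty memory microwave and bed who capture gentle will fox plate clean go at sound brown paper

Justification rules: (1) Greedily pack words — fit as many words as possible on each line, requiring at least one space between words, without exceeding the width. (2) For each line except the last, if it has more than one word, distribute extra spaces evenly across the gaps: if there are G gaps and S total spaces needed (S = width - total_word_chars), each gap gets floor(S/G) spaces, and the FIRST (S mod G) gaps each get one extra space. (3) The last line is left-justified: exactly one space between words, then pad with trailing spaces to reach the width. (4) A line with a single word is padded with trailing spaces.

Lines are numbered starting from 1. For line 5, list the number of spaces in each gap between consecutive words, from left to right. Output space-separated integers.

Line 1: ['computer', 'or', 'slow'] (min_width=16, slack=5)
Line 2: ['guitar', 'dirty', 'memory'] (min_width=19, slack=2)
Line 3: ['microwave', 'and', 'bed', 'who'] (min_width=21, slack=0)
Line 4: ['capture', 'gentle', 'will'] (min_width=19, slack=2)
Line 5: ['fox', 'plate', 'clean', 'go', 'at'] (min_width=21, slack=0)
Line 6: ['sound', 'brown', 'paper'] (min_width=17, slack=4)

Answer: 1 1 1 1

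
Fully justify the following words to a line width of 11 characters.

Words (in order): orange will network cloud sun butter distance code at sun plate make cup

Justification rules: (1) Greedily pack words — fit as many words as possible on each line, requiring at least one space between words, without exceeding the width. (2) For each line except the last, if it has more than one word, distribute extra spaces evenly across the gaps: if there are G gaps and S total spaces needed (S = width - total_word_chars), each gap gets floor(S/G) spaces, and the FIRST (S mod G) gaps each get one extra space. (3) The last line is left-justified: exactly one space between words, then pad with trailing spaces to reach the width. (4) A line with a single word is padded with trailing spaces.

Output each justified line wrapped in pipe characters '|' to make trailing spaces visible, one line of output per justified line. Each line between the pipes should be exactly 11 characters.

Line 1: ['orange', 'will'] (min_width=11, slack=0)
Line 2: ['network'] (min_width=7, slack=4)
Line 3: ['cloud', 'sun'] (min_width=9, slack=2)
Line 4: ['butter'] (min_width=6, slack=5)
Line 5: ['distance'] (min_width=8, slack=3)
Line 6: ['code', 'at', 'sun'] (min_width=11, slack=0)
Line 7: ['plate', 'make'] (min_width=10, slack=1)
Line 8: ['cup'] (min_width=3, slack=8)

Answer: |orange will|
|network    |
|cloud   sun|
|butter     |
|distance   |
|code at sun|
|plate  make|
|cup        |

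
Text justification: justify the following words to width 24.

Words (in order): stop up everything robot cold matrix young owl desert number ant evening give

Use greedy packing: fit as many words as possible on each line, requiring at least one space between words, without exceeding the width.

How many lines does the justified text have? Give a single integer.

Line 1: ['stop', 'up', 'everything', 'robot'] (min_width=24, slack=0)
Line 2: ['cold', 'matrix', 'young', 'owl'] (min_width=21, slack=3)
Line 3: ['desert', 'number', 'ant'] (min_width=17, slack=7)
Line 4: ['evening', 'give'] (min_width=12, slack=12)
Total lines: 4

Answer: 4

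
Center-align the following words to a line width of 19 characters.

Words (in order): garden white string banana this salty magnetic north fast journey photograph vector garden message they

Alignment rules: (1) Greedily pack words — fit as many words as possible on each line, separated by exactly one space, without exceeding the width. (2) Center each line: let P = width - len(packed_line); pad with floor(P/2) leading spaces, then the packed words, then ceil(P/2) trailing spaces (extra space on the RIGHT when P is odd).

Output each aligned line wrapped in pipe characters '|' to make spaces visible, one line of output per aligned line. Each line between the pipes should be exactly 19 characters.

Answer: |garden white string|
| banana this salty |
|magnetic north fast|
|journey photograph |
|   vector garden   |
|   message they    |

Derivation:
Line 1: ['garden', 'white', 'string'] (min_width=19, slack=0)
Line 2: ['banana', 'this', 'salty'] (min_width=17, slack=2)
Line 3: ['magnetic', 'north', 'fast'] (min_width=19, slack=0)
Line 4: ['journey', 'photograph'] (min_width=18, slack=1)
Line 5: ['vector', 'garden'] (min_width=13, slack=6)
Line 6: ['message', 'they'] (min_width=12, slack=7)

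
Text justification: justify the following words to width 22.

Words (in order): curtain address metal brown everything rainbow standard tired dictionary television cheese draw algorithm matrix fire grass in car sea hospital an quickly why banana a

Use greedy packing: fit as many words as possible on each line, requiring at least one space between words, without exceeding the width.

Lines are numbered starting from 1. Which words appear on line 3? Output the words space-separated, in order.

Line 1: ['curtain', 'address', 'metal'] (min_width=21, slack=1)
Line 2: ['brown', 'everything'] (min_width=16, slack=6)
Line 3: ['rainbow', 'standard', 'tired'] (min_width=22, slack=0)
Line 4: ['dictionary', 'television'] (min_width=21, slack=1)
Line 5: ['cheese', 'draw', 'algorithm'] (min_width=21, slack=1)
Line 6: ['matrix', 'fire', 'grass', 'in'] (min_width=20, slack=2)
Line 7: ['car', 'sea', 'hospital', 'an'] (min_width=19, slack=3)
Line 8: ['quickly', 'why', 'banana', 'a'] (min_width=20, slack=2)

Answer: rainbow standard tired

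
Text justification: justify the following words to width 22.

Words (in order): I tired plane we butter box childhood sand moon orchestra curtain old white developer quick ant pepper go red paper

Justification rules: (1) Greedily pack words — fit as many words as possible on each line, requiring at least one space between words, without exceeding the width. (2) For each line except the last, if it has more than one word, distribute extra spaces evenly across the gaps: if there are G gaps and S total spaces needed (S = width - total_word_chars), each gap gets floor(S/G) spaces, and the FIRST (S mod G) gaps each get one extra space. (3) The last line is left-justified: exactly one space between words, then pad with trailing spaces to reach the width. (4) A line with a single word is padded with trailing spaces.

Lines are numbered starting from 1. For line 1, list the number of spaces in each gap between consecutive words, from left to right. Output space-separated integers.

Line 1: ['I', 'tired', 'plane', 'we'] (min_width=16, slack=6)
Line 2: ['butter', 'box', 'childhood'] (min_width=20, slack=2)
Line 3: ['sand', 'moon', 'orchestra'] (min_width=19, slack=3)
Line 4: ['curtain', 'old', 'white'] (min_width=17, slack=5)
Line 5: ['developer', 'quick', 'ant'] (min_width=19, slack=3)
Line 6: ['pepper', 'go', 'red', 'paper'] (min_width=19, slack=3)

Answer: 3 3 3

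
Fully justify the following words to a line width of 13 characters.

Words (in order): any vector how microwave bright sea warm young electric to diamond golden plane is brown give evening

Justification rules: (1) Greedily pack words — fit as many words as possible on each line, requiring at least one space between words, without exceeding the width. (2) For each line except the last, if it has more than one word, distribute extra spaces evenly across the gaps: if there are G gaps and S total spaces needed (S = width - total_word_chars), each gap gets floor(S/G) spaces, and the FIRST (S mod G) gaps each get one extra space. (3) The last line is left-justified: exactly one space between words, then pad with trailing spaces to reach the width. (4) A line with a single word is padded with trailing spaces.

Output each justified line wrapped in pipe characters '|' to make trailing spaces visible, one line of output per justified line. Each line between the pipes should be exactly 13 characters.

Line 1: ['any', 'vector'] (min_width=10, slack=3)
Line 2: ['how', 'microwave'] (min_width=13, slack=0)
Line 3: ['bright', 'sea'] (min_width=10, slack=3)
Line 4: ['warm', 'young'] (min_width=10, slack=3)
Line 5: ['electric', 'to'] (min_width=11, slack=2)
Line 6: ['diamond'] (min_width=7, slack=6)
Line 7: ['golden', 'plane'] (min_width=12, slack=1)
Line 8: ['is', 'brown', 'give'] (min_width=13, slack=0)
Line 9: ['evening'] (min_width=7, slack=6)

Answer: |any    vector|
|how microwave|
|bright    sea|
|warm    young|
|electric   to|
|diamond      |
|golden  plane|
|is brown give|
|evening      |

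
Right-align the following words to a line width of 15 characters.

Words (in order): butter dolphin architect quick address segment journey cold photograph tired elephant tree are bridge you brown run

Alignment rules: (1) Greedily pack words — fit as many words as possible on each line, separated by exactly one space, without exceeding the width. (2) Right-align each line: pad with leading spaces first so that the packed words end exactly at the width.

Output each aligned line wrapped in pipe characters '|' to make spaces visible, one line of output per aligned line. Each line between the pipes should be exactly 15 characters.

Line 1: ['butter', 'dolphin'] (min_width=14, slack=1)
Line 2: ['architect', 'quick'] (min_width=15, slack=0)
Line 3: ['address', 'segment'] (min_width=15, slack=0)
Line 4: ['journey', 'cold'] (min_width=12, slack=3)
Line 5: ['photograph'] (min_width=10, slack=5)
Line 6: ['tired', 'elephant'] (min_width=14, slack=1)
Line 7: ['tree', 'are', 'bridge'] (min_width=15, slack=0)
Line 8: ['you', 'brown', 'run'] (min_width=13, slack=2)

Answer: | butter dolphin|
|architect quick|
|address segment|
|   journey cold|
|     photograph|
| tired elephant|
|tree are bridge|
|  you brown run|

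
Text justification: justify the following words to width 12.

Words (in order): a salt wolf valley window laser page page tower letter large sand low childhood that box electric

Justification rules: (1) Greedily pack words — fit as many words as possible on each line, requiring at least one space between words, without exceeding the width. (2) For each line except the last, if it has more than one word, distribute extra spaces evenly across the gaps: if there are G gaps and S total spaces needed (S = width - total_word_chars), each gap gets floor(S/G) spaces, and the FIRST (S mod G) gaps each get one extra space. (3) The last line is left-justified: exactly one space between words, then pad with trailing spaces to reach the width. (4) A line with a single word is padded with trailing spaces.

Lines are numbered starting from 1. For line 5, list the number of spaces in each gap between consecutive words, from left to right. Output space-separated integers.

Answer: 1

Derivation:
Line 1: ['a', 'salt', 'wolf'] (min_width=11, slack=1)
Line 2: ['valley'] (min_width=6, slack=6)
Line 3: ['window', 'laser'] (min_width=12, slack=0)
Line 4: ['page', 'page'] (min_width=9, slack=3)
Line 5: ['tower', 'letter'] (min_width=12, slack=0)
Line 6: ['large', 'sand'] (min_width=10, slack=2)
Line 7: ['low'] (min_width=3, slack=9)
Line 8: ['childhood'] (min_width=9, slack=3)
Line 9: ['that', 'box'] (min_width=8, slack=4)
Line 10: ['electric'] (min_width=8, slack=4)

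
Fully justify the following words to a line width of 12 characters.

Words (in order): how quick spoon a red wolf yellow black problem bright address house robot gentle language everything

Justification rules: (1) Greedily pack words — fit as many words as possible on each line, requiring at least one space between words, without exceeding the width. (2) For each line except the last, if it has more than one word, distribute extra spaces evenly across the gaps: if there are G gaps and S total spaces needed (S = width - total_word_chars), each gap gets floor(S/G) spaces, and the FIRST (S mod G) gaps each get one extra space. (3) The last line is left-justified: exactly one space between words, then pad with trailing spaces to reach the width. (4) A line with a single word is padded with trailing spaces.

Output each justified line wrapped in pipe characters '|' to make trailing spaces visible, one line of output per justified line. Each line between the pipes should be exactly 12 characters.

Line 1: ['how', 'quick'] (min_width=9, slack=3)
Line 2: ['spoon', 'a', 'red'] (min_width=11, slack=1)
Line 3: ['wolf', 'yellow'] (min_width=11, slack=1)
Line 4: ['black'] (min_width=5, slack=7)
Line 5: ['problem'] (min_width=7, slack=5)
Line 6: ['bright'] (min_width=6, slack=6)
Line 7: ['address'] (min_width=7, slack=5)
Line 8: ['house', 'robot'] (min_width=11, slack=1)
Line 9: ['gentle'] (min_width=6, slack=6)
Line 10: ['language'] (min_width=8, slack=4)
Line 11: ['everything'] (min_width=10, slack=2)

Answer: |how    quick|
|spoon  a red|
|wolf  yellow|
|black       |
|problem     |
|bright      |
|address     |
|house  robot|
|gentle      |
|language    |
|everything  |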